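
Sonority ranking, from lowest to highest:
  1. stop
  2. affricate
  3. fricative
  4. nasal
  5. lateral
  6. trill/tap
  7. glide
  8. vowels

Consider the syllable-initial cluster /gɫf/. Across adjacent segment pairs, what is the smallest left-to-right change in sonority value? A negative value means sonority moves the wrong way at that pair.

-2

/g/: stop = 1.
/ɫ/: lateral = 5.
/f/: fricative = 3.
/g/→/ɫ/: change +4.
/ɫ/→/f/: change -2.
Minimum = -2.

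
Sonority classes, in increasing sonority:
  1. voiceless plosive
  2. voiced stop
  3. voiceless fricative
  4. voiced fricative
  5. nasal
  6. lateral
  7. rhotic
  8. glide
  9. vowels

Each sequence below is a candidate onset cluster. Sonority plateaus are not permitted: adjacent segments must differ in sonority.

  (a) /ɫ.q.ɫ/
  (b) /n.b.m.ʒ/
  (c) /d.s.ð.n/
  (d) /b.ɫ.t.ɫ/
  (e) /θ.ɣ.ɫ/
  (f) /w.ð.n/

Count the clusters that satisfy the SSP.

2

(a) 6-1-6 → violates
(b) 5-2-5-4 → violates
(c) 2-3-4-5 → obeys
(d) 2-6-1-6 → violates
(e) 3-4-6 → obeys
(f) 8-4-5 → violates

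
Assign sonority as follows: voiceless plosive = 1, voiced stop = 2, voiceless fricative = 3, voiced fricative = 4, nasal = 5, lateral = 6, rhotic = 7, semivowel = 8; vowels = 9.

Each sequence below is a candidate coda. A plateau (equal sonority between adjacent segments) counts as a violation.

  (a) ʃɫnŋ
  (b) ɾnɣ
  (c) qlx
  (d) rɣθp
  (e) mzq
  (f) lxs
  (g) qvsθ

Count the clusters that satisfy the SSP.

3

(a) 3-6-5-5 → violates
(b) 7-5-4 → obeys
(c) 1-6-3 → violates
(d) 7-4-3-1 → obeys
(e) 5-4-1 → obeys
(f) 6-3-3 → violates
(g) 1-4-3-3 → violates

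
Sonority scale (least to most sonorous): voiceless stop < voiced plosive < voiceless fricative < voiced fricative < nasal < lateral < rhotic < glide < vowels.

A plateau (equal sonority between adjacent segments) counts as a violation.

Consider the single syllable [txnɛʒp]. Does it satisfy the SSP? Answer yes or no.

Onset: /t/ is a voiceless stop (sonority 1), /x/ is a voiceless fricative (sonority 3), /n/ is a nasal (sonority 5); then the nucleus /ɛ/ (sonority 9).
Onset profile 1-3-5-9 — rises to the nucleus.
Coda: /ʒ/ is a voiced fricative (sonority 4), /p/ is a voiceless stop (sonority 1).
Coda profile 9-4-1 — falls from the nucleus.

yes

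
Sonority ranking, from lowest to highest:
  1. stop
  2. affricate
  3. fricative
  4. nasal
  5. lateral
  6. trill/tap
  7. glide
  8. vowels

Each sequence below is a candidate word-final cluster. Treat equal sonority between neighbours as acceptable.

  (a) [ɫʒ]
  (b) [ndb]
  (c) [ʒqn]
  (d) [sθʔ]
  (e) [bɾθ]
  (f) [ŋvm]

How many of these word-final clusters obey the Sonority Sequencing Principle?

(a) [ɫʒ]: profile 5-3 — obeys.
(b) [ndb]: profile 4-1-1 — obeys.
(c) [ʒqn]: profile 3-1-4 — violates.
(d) [sθʔ]: profile 3-3-1 — obeys.
(e) [bɾθ]: profile 1-6-3 — violates.
(f) [ŋvm]: profile 4-3-4 — violates.

3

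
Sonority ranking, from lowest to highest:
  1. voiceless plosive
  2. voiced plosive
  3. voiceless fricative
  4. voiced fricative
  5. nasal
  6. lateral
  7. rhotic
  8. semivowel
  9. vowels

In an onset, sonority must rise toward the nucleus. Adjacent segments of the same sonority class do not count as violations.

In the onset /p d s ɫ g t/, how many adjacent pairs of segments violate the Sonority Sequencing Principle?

/p/ — voiceless plosive, sonority 1.
/d/ — voiced plosive, sonority 2.
/s/ — voiceless fricative, sonority 3.
/ɫ/ — lateral, sonority 6.
/g/ — voiced plosive, sonority 2.
/t/ — voiceless plosive, sonority 1.
/p/→/d/: 1→2 (rises) — ok.
/d/→/s/: 2→3 (rises) — ok.
/s/→/ɫ/: 3→6 (rises) — ok.
/ɫ/→/g/: 6→2 (does not rise) — violation.
/g/→/t/: 2→1 (does not rise) — violation.

2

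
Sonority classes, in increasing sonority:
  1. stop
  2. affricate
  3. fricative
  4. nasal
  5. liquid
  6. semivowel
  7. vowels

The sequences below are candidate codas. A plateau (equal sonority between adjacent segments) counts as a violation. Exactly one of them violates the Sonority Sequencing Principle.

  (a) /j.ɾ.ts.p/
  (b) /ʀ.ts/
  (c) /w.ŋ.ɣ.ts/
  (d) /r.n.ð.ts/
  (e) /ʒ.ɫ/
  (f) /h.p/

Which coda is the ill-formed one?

(a) 6-5-2-1 → obeys
(b) 5-2 → obeys
(c) 6-4-3-2 → obeys
(d) 5-4-3-2 → obeys
(e) 3-5 → violates
(f) 3-1 → obeys

e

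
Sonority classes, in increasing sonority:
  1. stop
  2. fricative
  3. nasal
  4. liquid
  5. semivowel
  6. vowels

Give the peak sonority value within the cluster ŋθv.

3

/ŋ/ is a nasal (sonority 3).
/θ/ is a fricative (sonority 2).
/v/ is a fricative (sonority 2).
The maximum is 3.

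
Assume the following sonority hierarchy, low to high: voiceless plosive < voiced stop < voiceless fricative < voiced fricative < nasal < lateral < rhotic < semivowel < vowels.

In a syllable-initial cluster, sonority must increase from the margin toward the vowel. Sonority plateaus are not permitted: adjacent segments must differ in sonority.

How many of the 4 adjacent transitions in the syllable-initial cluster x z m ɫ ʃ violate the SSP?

/x/ — voiceless fricative, sonority 3.
/z/ — voiced fricative, sonority 4.
/m/ — nasal, sonority 5.
/ɫ/ — lateral, sonority 6.
/ʃ/ — voiceless fricative, sonority 3.
/x/→/z/: 3→4 (rises) — ok.
/z/→/m/: 4→5 (rises) — ok.
/m/→/ɫ/: 5→6 (rises) — ok.
/ɫ/→/ʃ/: 6→3 (does not rise) — violation.

1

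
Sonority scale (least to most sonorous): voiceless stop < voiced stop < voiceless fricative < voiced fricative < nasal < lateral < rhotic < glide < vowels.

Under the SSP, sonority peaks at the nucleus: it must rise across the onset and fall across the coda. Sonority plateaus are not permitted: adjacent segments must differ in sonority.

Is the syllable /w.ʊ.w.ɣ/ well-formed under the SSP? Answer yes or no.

yes

Onset: /w/ is a glide (sonority 8); then the nucleus /ʊ/ (sonority 9).
Onset profile 8-9 — rises to the nucleus.
Coda: /w/ is a glide (sonority 8), /ɣ/ is a voiced fricative (sonority 4).
Coda profile 9-8-4 — falls from the nucleus.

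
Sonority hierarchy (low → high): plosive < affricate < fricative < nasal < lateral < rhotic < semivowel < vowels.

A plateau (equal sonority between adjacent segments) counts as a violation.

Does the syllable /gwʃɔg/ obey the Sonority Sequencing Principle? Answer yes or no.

no

Onset: /g/ is a plosive (sonority 1), /w/ is a semivowel (sonority 7), /ʃ/ is a fricative (sonority 3); then the nucleus /ɔ/ (sonority 8).
Onset profile 1-7-3-8 — does not strictly rise throughout.
Coda: /g/ is a plosive (sonority 1).
Coda profile 8-1 — falls from the nucleus.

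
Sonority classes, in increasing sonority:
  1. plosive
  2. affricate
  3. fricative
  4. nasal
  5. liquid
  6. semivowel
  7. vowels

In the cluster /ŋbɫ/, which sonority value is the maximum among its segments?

5

/ŋ/ — nasal, sonority 4.
/b/ — plosive, sonority 1.
/ɫ/ — liquid, sonority 5.
The maximum is 5.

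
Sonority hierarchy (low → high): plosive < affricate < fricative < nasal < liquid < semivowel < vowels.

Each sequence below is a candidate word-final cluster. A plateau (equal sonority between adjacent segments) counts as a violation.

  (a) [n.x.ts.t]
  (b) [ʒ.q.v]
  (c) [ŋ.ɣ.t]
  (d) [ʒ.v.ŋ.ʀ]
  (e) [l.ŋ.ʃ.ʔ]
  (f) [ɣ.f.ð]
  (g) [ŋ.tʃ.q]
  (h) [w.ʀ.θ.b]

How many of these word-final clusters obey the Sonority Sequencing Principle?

5

(a) sonority 4-3-2-1: well-formed.
(b) sonority 3-1-3: ill-formed.
(c) sonority 4-3-1: well-formed.
(d) sonority 3-3-4-5: ill-formed.
(e) sonority 5-4-3-1: well-formed.
(f) sonority 3-3-3: ill-formed.
(g) sonority 4-2-1: well-formed.
(h) sonority 6-5-3-1: well-formed.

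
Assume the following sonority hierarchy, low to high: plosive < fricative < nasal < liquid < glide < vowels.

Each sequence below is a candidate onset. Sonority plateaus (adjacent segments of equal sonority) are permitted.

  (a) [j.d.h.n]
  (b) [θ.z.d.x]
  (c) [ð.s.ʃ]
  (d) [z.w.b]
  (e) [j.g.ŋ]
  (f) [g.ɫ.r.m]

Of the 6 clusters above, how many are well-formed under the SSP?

1

(a) sonority 5-1-2-3: ill-formed.
(b) sonority 2-2-1-2: ill-formed.
(c) sonority 2-2-2: well-formed.
(d) sonority 2-5-1: ill-formed.
(e) sonority 5-1-3: ill-formed.
(f) sonority 1-4-4-3: ill-formed.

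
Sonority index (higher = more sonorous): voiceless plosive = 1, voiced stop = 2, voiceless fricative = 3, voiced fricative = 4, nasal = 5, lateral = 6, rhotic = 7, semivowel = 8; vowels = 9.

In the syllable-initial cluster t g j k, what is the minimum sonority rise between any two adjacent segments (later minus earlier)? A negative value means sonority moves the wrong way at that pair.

/t/ — voiceless plosive, sonority 1.
/g/ — voiced stop, sonority 2.
/j/ — semivowel, sonority 8.
/k/ — voiceless plosive, sonority 1.
/t/→/g/: change +1.
/g/→/j/: change +6.
/j/→/k/: change -7.
Minimum = -7.

-7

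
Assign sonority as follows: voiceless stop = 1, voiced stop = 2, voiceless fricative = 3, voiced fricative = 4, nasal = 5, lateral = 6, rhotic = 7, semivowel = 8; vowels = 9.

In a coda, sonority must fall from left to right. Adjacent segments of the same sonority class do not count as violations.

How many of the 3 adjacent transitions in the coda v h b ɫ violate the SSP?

1

/v/ — voiced fricative, sonority 4.
/h/ — voiceless fricative, sonority 3.
/b/ — voiced stop, sonority 2.
/ɫ/ — lateral, sonority 6.
/v/→/h/: 4→3 (falls) — ok.
/h/→/b/: 3→2 (falls) — ok.
/b/→/ɫ/: 2→6 (does not fall) — violation.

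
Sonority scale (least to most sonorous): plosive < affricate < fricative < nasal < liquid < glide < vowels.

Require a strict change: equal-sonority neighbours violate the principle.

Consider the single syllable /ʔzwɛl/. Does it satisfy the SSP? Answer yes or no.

yes

Onset: /ʔ/ is a plosive (sonority 1), /z/ is a fricative (sonority 3), /w/ is a glide (sonority 6); then the nucleus /ɛ/ (sonority 7).
Onset profile 1-3-6-7 — rises to the nucleus.
Coda: /l/ is a liquid (sonority 5).
Coda profile 7-5 — falls from the nucleus.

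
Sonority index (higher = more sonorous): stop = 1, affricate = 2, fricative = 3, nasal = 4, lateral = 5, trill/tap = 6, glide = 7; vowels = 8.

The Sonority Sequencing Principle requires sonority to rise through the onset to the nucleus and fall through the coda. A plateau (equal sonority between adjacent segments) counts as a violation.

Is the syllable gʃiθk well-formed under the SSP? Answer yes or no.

Onset: /g/ is a stop (sonority 1), /ʃ/ is a fricative (sonority 3); then the nucleus /i/ (sonority 8).
Onset profile 1-3-8 — rises to the nucleus.
Coda: /θ/ is a fricative (sonority 3), /k/ is a stop (sonority 1).
Coda profile 8-3-1 — falls from the nucleus.

yes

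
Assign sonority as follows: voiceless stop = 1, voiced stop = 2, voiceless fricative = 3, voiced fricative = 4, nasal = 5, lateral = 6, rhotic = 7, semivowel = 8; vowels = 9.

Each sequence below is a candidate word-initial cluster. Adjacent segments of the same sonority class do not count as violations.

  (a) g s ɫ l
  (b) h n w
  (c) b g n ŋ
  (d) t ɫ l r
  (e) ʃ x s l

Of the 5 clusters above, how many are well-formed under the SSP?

5

(a) sonority 2-3-6-6: well-formed.
(b) sonority 3-5-8: well-formed.
(c) sonority 2-2-5-5: well-formed.
(d) sonority 1-6-6-7: well-formed.
(e) sonority 3-3-3-6: well-formed.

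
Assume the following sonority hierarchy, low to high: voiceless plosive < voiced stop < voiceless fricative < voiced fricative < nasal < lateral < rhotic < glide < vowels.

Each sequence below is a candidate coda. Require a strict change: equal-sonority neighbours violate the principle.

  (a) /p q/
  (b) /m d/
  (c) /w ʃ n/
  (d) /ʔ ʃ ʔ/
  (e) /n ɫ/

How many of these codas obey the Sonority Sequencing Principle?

1

(a) /p q/: profile 1-1 — violates.
(b) /m d/: profile 5-2 — obeys.
(c) /w ʃ n/: profile 8-3-5 — violates.
(d) /ʔ ʃ ʔ/: profile 1-3-1 — violates.
(e) /n ɫ/: profile 5-6 — violates.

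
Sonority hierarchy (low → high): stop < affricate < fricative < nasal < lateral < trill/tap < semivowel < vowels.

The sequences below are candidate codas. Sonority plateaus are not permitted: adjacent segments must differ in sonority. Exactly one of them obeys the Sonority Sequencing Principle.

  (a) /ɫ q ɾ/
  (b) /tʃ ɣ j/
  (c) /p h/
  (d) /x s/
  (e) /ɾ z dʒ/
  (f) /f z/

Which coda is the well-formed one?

(a) 5-1-6 → violates
(b) 2-3-7 → violates
(c) 1-3 → violates
(d) 3-3 → violates
(e) 6-3-2 → obeys
(f) 3-3 → violates

e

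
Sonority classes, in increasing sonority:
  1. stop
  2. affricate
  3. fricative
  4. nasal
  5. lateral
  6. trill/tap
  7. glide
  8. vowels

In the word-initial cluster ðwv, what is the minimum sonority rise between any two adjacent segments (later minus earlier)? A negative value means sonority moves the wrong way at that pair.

/ð/: fricative = 3.
/w/: glide = 7.
/v/: fricative = 3.
/ð/→/w/: change +4.
/w/→/v/: change -4.
Minimum = -4.

-4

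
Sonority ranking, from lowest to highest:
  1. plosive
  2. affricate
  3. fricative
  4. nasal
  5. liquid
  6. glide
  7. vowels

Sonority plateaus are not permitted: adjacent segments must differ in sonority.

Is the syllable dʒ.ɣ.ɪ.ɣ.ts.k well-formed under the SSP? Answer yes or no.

Onset: /dʒ/ is an affricate (sonority 2), /ɣ/ is a fricative (sonority 3); then the nucleus /ɪ/ (sonority 7).
Onset profile 2-3-7 — rises to the nucleus.
Coda: /ɣ/ is a fricative (sonority 3), /ts/ is an affricate (sonority 2), /k/ is a plosive (sonority 1).
Coda profile 7-3-2-1 — falls from the nucleus.

yes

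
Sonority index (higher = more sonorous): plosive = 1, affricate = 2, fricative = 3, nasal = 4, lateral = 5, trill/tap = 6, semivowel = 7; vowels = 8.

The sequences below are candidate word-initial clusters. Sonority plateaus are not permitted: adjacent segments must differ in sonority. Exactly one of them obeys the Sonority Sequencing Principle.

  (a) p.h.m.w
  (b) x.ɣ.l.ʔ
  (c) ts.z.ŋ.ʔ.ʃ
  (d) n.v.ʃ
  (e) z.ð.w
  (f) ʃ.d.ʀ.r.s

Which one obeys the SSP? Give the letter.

(a) p.h.m.w: profile 1-3-4-7 — obeys.
(b) x.ɣ.l.ʔ: profile 3-3-5-1 — violates.
(c) ts.z.ŋ.ʔ.ʃ: profile 2-3-4-1-3 — violates.
(d) n.v.ʃ: profile 4-3-3 — violates.
(e) z.ð.w: profile 3-3-7 — violates.
(f) ʃ.d.ʀ.r.s: profile 3-1-6-6-3 — violates.

a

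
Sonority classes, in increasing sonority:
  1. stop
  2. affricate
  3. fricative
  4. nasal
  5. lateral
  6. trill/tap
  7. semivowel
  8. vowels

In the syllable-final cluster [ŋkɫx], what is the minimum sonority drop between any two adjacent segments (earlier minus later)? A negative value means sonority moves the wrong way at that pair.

-4

/ŋ/ — nasal, sonority 4.
/k/ — stop, sonority 1.
/ɫ/ — lateral, sonority 5.
/x/ — fricative, sonority 3.
/ŋ/→/k/: change +3.
/k/→/ɫ/: change -4.
/ɫ/→/x/: change +2.
Minimum = -4.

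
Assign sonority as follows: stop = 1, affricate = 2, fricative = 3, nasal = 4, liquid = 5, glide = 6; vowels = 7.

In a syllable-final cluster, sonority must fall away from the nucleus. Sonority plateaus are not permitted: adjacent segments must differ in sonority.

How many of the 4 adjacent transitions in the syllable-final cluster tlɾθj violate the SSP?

/t/ — stop, sonority 1.
/l/ — liquid, sonority 5.
/ɾ/ — liquid, sonority 5.
/θ/ — fricative, sonority 3.
/j/ — glide, sonority 6.
/t/→/l/: 1→5 (does not fall) — violation.
/l/→/ɾ/: 5→5 (plateau) — violation.
/ɾ/→/θ/: 5→3 (falls) — ok.
/θ/→/j/: 3→6 (does not fall) — violation.

3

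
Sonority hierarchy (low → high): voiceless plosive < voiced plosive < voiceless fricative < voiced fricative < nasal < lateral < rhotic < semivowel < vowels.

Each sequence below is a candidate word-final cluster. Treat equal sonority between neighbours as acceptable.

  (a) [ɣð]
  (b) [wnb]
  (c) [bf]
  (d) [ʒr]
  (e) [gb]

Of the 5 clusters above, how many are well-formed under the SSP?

3

(a) [ɣð]: profile 4-4 — obeys.
(b) [wnb]: profile 8-5-2 — obeys.
(c) [bf]: profile 2-3 — violates.
(d) [ʒr]: profile 4-7 — violates.
(e) [gb]: profile 2-2 — obeys.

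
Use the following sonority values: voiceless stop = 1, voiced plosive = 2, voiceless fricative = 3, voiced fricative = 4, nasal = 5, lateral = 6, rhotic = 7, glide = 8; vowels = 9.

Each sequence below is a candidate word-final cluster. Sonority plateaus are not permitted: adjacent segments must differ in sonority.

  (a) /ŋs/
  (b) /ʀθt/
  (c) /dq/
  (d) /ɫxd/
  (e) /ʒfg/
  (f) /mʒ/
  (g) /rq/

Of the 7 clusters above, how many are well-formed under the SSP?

(a) 5-3 → obeys
(b) 7-3-1 → obeys
(c) 2-1 → obeys
(d) 6-3-2 → obeys
(e) 4-3-2 → obeys
(f) 5-4 → obeys
(g) 7-1 → obeys

7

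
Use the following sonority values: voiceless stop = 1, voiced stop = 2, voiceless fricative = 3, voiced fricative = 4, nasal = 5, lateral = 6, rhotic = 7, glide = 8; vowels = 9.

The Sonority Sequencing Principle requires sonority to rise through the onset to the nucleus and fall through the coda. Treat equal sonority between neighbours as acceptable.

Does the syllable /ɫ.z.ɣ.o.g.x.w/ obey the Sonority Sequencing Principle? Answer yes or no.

Onset: /ɫ/ is a lateral (sonority 6), /z/ is a voiced fricative (sonority 4), /ɣ/ is a voiced fricative (sonority 4); then the nucleus /o/ (sonority 9).
Onset profile 6-4-4-9 — does not rise throughout.
Coda: /g/ is a voiced stop (sonority 2), /x/ is a voiceless fricative (sonority 3), /w/ is a glide (sonority 8).
Coda profile 9-2-3-8 — does not fall throughout.

no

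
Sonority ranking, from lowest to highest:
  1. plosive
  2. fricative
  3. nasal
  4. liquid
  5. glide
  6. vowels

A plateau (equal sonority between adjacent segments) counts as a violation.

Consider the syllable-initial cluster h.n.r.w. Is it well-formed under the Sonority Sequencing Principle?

yes

/h/ — fricative, sonority 2.
/n/ — nasal, sonority 3.
/r/ — liquid, sonority 4.
/w/ — glide, sonority 5.
The profile 2-3-4-5 strictly rises, so the syllable-initial cluster satisfies the SSP.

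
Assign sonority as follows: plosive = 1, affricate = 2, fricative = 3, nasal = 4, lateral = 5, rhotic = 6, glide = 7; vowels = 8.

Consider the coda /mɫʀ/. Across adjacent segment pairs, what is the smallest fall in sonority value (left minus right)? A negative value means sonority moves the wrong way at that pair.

-1

/m/: nasal = 4.
/ɫ/: lateral = 5.
/ʀ/: rhotic = 6.
/m/→/ɫ/: change -1.
/ɫ/→/ʀ/: change -1.
Minimum = -1.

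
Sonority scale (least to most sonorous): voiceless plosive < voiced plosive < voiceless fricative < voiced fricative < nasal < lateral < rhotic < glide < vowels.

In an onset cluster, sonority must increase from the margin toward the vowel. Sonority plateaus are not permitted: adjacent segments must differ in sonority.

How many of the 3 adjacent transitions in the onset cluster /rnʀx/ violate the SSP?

/r/ — rhotic, sonority 7.
/n/ — nasal, sonority 5.
/ʀ/ — rhotic, sonority 7.
/x/ — voiceless fricative, sonority 3.
/r/→/n/: 7→5 (does not rise) — violation.
/n/→/ʀ/: 5→7 (rises) — ok.
/ʀ/→/x/: 7→3 (does not rise) — violation.

2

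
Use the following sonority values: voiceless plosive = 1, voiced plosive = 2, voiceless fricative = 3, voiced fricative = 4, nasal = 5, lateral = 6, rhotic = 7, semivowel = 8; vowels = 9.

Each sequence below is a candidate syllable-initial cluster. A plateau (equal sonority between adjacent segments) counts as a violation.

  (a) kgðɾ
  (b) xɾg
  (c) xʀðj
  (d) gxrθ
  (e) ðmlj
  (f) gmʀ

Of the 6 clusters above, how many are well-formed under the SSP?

3

(a) kgðɾ: profile 1-2-4-7 — obeys.
(b) xɾg: profile 3-7-2 — violates.
(c) xʀðj: profile 3-7-4-8 — violates.
(d) gxrθ: profile 2-3-7-3 — violates.
(e) ðmlj: profile 4-5-6-8 — obeys.
(f) gmʀ: profile 2-5-7 — obeys.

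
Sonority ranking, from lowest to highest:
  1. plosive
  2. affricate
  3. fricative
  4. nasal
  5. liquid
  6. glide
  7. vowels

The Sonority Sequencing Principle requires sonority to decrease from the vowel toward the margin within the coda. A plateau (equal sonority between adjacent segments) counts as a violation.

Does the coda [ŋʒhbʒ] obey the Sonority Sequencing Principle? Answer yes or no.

no

/ŋ/: nasal = 4.
/ʒ/: fricative = 3.
/h/: fricative = 3.
/b/: plosive = 1.
/ʒ/: fricative = 3.
The profile is 4-3-3-1-3. Between /ʒ/ (3) and /h/ (3) sonority does not fall, so the cluster violates the SSP.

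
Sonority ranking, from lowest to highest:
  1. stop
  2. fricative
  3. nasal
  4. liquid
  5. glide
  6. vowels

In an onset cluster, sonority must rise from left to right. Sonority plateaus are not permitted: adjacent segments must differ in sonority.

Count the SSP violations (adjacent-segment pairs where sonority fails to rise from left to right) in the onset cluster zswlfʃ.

/z/ is a fricative (sonority 2).
/s/ is a fricative (sonority 2).
/w/ is a glide (sonority 5).
/l/ is a liquid (sonority 4).
/f/ is a fricative (sonority 2).
/ʃ/ is a fricative (sonority 2).
/z/→/s/: 2→2 (plateau) — violation.
/s/→/w/: 2→5 (rises) — ok.
/w/→/l/: 5→4 (does not rise) — violation.
/l/→/f/: 4→2 (does not rise) — violation.
/f/→/ʃ/: 2→2 (plateau) — violation.

4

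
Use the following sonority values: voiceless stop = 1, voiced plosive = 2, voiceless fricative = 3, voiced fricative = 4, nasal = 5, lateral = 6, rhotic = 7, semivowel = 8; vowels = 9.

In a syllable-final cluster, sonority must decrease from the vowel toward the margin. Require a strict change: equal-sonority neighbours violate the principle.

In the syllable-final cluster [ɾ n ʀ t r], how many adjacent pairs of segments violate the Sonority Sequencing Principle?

/ɾ/: rhotic = 7.
/n/: nasal = 5.
/ʀ/: rhotic = 7.
/t/: voiceless stop = 1.
/r/: rhotic = 7.
/ɾ/→/n/: 7→5 (falls) — ok.
/n/→/ʀ/: 5→7 (does not fall) — violation.
/ʀ/→/t/: 7→1 (falls) — ok.
/t/→/r/: 1→7 (does not fall) — violation.

2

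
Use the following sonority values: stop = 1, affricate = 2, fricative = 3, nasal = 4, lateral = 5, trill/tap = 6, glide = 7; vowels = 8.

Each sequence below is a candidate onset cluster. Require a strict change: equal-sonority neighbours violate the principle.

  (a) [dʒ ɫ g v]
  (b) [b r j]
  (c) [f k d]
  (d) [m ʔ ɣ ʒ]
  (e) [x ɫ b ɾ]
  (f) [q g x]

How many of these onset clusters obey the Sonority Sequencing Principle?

(a) sonority 2-5-1-3: ill-formed.
(b) sonority 1-6-7: well-formed.
(c) sonority 3-1-1: ill-formed.
(d) sonority 4-1-3-3: ill-formed.
(e) sonority 3-5-1-6: ill-formed.
(f) sonority 1-1-3: ill-formed.

1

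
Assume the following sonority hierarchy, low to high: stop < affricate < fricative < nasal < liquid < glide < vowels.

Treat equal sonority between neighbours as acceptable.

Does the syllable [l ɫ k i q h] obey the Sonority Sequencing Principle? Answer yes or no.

Onset: /l/ is a liquid (sonority 5), /ɫ/ is a liquid (sonority 5), /k/ is a stop (sonority 1); then the nucleus /i/ (sonority 7).
Onset profile 5-5-1-7 — does not rise throughout.
Coda: /q/ is a stop (sonority 1), /h/ is a fricative (sonority 3).
Coda profile 7-1-3 — does not fall throughout.

no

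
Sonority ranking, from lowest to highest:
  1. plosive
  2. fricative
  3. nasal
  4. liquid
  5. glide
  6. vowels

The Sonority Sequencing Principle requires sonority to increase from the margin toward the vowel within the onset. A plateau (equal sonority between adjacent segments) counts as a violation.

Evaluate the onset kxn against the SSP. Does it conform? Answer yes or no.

/k/ — plosive, sonority 1.
/x/ — fricative, sonority 2.
/n/ — nasal, sonority 3.
The profile 1-2-3 strictly rises, so the onset satisfies the SSP.

yes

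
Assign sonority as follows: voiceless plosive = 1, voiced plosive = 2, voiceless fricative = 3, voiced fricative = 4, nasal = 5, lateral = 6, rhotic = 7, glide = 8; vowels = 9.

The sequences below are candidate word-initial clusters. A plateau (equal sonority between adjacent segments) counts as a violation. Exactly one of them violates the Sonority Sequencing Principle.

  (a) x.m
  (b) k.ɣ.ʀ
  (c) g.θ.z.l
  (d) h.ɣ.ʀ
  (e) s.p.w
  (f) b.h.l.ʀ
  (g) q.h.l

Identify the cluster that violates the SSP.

e

(a) 3-5 → obeys
(b) 1-4-7 → obeys
(c) 2-3-4-6 → obeys
(d) 3-4-7 → obeys
(e) 3-1-8 → violates
(f) 2-3-6-7 → obeys
(g) 1-3-6 → obeys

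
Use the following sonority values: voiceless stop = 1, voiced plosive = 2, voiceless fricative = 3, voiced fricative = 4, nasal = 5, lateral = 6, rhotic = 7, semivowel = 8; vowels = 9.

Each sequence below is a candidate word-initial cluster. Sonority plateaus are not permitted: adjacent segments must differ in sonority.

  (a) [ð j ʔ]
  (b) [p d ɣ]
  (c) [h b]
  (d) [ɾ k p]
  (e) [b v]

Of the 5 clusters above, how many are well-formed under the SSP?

2

(a) [ð j ʔ]: profile 4-8-1 — violates.
(b) [p d ɣ]: profile 1-2-4 — obeys.
(c) [h b]: profile 3-2 — violates.
(d) [ɾ k p]: profile 7-1-1 — violates.
(e) [b v]: profile 2-4 — obeys.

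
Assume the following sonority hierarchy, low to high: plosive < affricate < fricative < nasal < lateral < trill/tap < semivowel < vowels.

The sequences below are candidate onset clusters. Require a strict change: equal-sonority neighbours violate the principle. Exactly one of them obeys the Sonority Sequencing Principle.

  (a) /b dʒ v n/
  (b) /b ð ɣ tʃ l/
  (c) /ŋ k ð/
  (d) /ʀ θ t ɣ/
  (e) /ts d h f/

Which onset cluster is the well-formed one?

a

(a) sonority 1-2-3-4: well-formed.
(b) sonority 1-3-3-2-5: ill-formed.
(c) sonority 4-1-3: ill-formed.
(d) sonority 6-3-1-3: ill-formed.
(e) sonority 2-1-3-3: ill-formed.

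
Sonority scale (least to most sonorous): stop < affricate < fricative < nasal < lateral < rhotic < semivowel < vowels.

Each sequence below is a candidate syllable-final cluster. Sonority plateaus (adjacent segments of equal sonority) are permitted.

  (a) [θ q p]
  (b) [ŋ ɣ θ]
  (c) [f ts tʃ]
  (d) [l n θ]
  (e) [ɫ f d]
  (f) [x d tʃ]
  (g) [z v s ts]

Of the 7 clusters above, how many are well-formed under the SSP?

6

(a) sonority 3-1-1: well-formed.
(b) sonority 4-3-3: well-formed.
(c) sonority 3-2-2: well-formed.
(d) sonority 5-4-3: well-formed.
(e) sonority 5-3-1: well-formed.
(f) sonority 3-1-2: ill-formed.
(g) sonority 3-3-3-2: well-formed.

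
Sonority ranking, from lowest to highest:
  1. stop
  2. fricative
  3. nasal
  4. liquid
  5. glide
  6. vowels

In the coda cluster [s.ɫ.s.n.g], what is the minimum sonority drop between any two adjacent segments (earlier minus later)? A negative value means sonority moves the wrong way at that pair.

-2

/s/ is a fricative (sonority 2).
/ɫ/ is a liquid (sonority 4).
/s/ is a fricative (sonority 2).
/n/ is a nasal (sonority 3).
/g/ is a stop (sonority 1).
/s/→/ɫ/: change -2.
/ɫ/→/s/: change +2.
/s/→/n/: change -1.
/n/→/g/: change +2.
Minimum = -2.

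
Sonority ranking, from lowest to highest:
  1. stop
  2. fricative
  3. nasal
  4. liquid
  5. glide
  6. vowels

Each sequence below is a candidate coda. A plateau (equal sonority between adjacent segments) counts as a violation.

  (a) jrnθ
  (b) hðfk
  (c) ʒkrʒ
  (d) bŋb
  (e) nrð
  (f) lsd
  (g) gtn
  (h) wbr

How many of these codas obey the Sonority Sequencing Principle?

2

(a) jrnθ: profile 5-4-3-2 — obeys.
(b) hðfk: profile 2-2-2-1 — violates.
(c) ʒkrʒ: profile 2-1-4-2 — violates.
(d) bŋb: profile 1-3-1 — violates.
(e) nrð: profile 3-4-2 — violates.
(f) lsd: profile 4-2-1 — obeys.
(g) gtn: profile 1-1-3 — violates.
(h) wbr: profile 5-1-4 — violates.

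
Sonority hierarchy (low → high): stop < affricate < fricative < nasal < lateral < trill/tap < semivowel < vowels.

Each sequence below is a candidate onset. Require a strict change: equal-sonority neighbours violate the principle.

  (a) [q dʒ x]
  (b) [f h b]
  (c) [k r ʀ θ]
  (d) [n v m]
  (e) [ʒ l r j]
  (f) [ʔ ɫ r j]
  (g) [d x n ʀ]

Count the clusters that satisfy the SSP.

(a) [q dʒ x]: profile 1-2-3 — obeys.
(b) [f h b]: profile 3-3-1 — violates.
(c) [k r ʀ θ]: profile 1-6-6-3 — violates.
(d) [n v m]: profile 4-3-4 — violates.
(e) [ʒ l r j]: profile 3-5-6-7 — obeys.
(f) [ʔ ɫ r j]: profile 1-5-6-7 — obeys.
(g) [d x n ʀ]: profile 1-3-4-6 — obeys.

4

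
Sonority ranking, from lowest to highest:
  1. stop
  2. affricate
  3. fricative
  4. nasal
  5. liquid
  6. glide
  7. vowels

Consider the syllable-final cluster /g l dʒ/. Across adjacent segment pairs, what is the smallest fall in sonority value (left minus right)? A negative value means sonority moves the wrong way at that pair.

-4

/g/ is a stop (sonority 1).
/l/ is a liquid (sonority 5).
/dʒ/ is an affricate (sonority 2).
/g/→/l/: change -4.
/l/→/dʒ/: change +3.
Minimum = -4.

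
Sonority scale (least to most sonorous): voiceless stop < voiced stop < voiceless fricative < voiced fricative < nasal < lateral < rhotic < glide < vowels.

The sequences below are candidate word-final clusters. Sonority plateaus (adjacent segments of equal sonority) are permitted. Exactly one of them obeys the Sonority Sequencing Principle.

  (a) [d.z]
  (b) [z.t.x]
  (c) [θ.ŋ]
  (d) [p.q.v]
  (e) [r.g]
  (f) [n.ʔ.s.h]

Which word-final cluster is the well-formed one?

e

(a) sonority 2-4: ill-formed.
(b) sonority 4-1-3: ill-formed.
(c) sonority 3-5: ill-formed.
(d) sonority 1-1-4: ill-formed.
(e) sonority 7-2: well-formed.
(f) sonority 5-1-3-3: ill-formed.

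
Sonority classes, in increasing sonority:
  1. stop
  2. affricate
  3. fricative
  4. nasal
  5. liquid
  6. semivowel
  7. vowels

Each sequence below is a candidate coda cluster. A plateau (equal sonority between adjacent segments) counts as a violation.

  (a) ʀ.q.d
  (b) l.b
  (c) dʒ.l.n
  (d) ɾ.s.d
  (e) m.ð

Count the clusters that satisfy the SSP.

(a) 5-1-1 → violates
(b) 5-1 → obeys
(c) 2-5-4 → violates
(d) 5-3-1 → obeys
(e) 4-3 → obeys

3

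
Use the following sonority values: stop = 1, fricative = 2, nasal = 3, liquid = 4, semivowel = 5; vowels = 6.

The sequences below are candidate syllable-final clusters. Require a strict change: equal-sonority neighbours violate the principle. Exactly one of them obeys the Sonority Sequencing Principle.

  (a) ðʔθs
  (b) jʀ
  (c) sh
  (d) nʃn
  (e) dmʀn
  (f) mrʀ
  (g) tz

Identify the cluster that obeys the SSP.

b

(a) ðʔθs: profile 2-1-2-2 — violates.
(b) jʀ: profile 5-4 — obeys.
(c) sh: profile 2-2 — violates.
(d) nʃn: profile 3-2-3 — violates.
(e) dmʀn: profile 1-3-4-3 — violates.
(f) mrʀ: profile 3-4-4 — violates.
(g) tz: profile 1-2 — violates.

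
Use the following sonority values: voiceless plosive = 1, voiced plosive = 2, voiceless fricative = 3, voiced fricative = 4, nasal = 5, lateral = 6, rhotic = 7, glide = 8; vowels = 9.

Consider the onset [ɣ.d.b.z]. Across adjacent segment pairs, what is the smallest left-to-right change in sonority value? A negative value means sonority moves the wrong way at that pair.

-2

/ɣ/ is a voiced fricative (sonority 4).
/d/ is a voiced plosive (sonority 2).
/b/ is a voiced plosive (sonority 2).
/z/ is a voiced fricative (sonority 4).
/ɣ/→/d/: change -2.
/d/→/b/: change +0.
/b/→/z/: change +2.
Minimum = -2.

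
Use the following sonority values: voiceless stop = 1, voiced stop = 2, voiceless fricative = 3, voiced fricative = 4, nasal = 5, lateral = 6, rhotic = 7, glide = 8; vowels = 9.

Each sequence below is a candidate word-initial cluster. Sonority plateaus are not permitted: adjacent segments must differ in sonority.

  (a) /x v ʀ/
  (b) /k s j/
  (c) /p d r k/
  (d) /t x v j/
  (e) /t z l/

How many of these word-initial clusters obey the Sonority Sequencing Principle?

(a) sonority 3-4-7: well-formed.
(b) sonority 1-3-8: well-formed.
(c) sonority 1-2-7-1: ill-formed.
(d) sonority 1-3-4-8: well-formed.
(e) sonority 1-4-6: well-formed.

4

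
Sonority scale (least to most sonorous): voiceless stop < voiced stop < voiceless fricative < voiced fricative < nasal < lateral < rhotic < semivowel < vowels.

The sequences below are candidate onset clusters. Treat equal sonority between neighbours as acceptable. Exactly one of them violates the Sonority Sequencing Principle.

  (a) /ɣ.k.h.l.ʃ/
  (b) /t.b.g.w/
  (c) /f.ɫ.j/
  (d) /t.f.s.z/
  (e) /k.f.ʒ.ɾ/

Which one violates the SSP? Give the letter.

a

(a) sonority 4-1-3-6-3: ill-formed.
(b) sonority 1-2-2-8: well-formed.
(c) sonority 3-6-8: well-formed.
(d) sonority 1-3-3-4: well-formed.
(e) sonority 1-3-4-7: well-formed.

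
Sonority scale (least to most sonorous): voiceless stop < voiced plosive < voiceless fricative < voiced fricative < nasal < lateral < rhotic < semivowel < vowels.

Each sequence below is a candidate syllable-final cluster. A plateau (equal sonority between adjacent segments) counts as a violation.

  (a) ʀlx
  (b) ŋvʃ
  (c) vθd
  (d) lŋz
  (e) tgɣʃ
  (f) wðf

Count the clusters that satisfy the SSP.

(a) 7-6-3 → obeys
(b) 5-4-3 → obeys
(c) 4-3-2 → obeys
(d) 6-5-4 → obeys
(e) 1-2-4-3 → violates
(f) 8-4-3 → obeys

5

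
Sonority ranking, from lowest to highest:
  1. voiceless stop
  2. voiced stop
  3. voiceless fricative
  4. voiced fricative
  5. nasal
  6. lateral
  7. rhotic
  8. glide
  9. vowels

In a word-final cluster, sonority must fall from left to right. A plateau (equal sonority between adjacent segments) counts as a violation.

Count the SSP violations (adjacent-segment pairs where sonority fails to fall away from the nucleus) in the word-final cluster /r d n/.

1

/r/ is a rhotic (sonority 7).
/d/ is a voiced stop (sonority 2).
/n/ is a nasal (sonority 5).
/r/→/d/: 7→2 (falls) — ok.
/d/→/n/: 2→5 (does not fall) — violation.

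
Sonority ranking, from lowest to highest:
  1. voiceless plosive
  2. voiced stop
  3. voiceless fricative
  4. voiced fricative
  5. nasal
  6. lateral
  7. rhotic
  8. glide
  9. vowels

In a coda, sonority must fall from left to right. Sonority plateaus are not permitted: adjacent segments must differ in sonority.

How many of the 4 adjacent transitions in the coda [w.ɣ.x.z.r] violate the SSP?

2

/w/ — glide, sonority 8.
/ɣ/ — voiced fricative, sonority 4.
/x/ — voiceless fricative, sonority 3.
/z/ — voiced fricative, sonority 4.
/r/ — rhotic, sonority 7.
/w/→/ɣ/: 8→4 (falls) — ok.
/ɣ/→/x/: 4→3 (falls) — ok.
/x/→/z/: 3→4 (does not fall) — violation.
/z/→/r/: 4→7 (does not fall) — violation.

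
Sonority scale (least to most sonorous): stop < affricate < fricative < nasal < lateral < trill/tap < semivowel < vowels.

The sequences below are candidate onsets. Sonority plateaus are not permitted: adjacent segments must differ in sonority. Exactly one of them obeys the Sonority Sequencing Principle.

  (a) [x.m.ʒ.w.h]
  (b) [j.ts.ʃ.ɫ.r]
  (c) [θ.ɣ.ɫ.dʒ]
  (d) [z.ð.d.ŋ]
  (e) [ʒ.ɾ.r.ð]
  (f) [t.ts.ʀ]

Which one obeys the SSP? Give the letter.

(a) sonority 3-4-3-7-3: ill-formed.
(b) sonority 7-2-3-5-6: ill-formed.
(c) sonority 3-3-5-2: ill-formed.
(d) sonority 3-3-1-4: ill-formed.
(e) sonority 3-6-6-3: ill-formed.
(f) sonority 1-2-6: well-formed.

f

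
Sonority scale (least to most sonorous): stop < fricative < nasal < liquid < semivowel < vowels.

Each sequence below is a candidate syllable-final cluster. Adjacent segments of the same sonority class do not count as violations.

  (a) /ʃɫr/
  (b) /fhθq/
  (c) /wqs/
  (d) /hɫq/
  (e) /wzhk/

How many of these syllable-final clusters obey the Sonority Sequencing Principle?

(a) 2-4-4 → violates
(b) 2-2-2-1 → obeys
(c) 5-1-2 → violates
(d) 2-4-1 → violates
(e) 5-2-2-1 → obeys

2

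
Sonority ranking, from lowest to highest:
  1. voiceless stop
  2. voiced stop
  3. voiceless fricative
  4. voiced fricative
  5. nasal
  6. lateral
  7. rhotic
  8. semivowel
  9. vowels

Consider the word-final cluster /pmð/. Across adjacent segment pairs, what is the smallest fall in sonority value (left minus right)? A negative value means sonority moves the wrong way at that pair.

-4

/p/ — voiceless stop, sonority 1.
/m/ — nasal, sonority 5.
/ð/ — voiced fricative, sonority 4.
/p/→/m/: change -4.
/m/→/ð/: change +1.
Minimum = -4.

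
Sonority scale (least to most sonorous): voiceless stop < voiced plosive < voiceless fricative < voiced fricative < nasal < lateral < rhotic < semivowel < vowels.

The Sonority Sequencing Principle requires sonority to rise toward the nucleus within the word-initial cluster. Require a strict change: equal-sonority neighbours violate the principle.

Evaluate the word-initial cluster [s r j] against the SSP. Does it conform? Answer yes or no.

/s/ — voiceless fricative, sonority 3.
/r/ — rhotic, sonority 7.
/j/ — semivowel, sonority 8.
The profile 3-7-8 strictly rises, so the word-initial cluster satisfies the SSP.

yes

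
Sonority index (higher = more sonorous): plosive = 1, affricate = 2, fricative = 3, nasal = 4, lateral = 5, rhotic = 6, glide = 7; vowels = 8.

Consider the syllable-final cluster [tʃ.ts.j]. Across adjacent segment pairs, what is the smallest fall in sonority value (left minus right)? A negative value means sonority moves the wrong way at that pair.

-5

/tʃ/ is an affricate (sonority 2).
/ts/ is an affricate (sonority 2).
/j/ is a glide (sonority 7).
/tʃ/→/ts/: change +0.
/ts/→/j/: change -5.
Minimum = -5.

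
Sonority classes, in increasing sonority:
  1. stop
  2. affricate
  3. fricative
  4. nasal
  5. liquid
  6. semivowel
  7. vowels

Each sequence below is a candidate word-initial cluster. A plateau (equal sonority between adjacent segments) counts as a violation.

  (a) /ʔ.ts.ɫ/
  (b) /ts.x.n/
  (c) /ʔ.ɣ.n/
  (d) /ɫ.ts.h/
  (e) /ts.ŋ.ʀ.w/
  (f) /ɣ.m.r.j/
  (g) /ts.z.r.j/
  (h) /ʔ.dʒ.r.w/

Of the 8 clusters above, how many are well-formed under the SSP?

(a) 1-2-5 → obeys
(b) 2-3-4 → obeys
(c) 1-3-4 → obeys
(d) 5-2-3 → violates
(e) 2-4-5-6 → obeys
(f) 3-4-5-6 → obeys
(g) 2-3-5-6 → obeys
(h) 1-2-5-6 → obeys

7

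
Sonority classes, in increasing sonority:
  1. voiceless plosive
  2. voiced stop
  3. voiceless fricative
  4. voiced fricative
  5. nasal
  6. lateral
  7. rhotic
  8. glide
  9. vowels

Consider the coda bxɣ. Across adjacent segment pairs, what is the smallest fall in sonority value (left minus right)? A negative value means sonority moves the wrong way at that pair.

-1

/b/ — voiced stop, sonority 2.
/x/ — voiceless fricative, sonority 3.
/ɣ/ — voiced fricative, sonority 4.
/b/→/x/: change -1.
/x/→/ɣ/: change -1.
Minimum = -1.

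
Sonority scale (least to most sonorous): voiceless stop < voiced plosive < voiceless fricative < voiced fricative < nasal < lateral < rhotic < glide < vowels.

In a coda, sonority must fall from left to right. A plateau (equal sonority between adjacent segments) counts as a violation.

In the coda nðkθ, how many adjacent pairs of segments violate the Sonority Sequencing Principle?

/n/: nasal = 5.
/ð/: voiced fricative = 4.
/k/: voiceless stop = 1.
/θ/: voiceless fricative = 3.
/n/→/ð/: 5→4 (falls) — ok.
/ð/→/k/: 4→1 (falls) — ok.
/k/→/θ/: 1→3 (does not fall) — violation.

1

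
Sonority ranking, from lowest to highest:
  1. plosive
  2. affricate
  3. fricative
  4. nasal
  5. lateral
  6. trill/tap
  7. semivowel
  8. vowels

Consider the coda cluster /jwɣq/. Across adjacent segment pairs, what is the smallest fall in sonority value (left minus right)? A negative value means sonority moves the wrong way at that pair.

/j/ — semivowel, sonority 7.
/w/ — semivowel, sonority 7.
/ɣ/ — fricative, sonority 3.
/q/ — plosive, sonority 1.
/j/→/w/: change +0.
/w/→/ɣ/: change +4.
/ɣ/→/q/: change +2.
Minimum = 0.

0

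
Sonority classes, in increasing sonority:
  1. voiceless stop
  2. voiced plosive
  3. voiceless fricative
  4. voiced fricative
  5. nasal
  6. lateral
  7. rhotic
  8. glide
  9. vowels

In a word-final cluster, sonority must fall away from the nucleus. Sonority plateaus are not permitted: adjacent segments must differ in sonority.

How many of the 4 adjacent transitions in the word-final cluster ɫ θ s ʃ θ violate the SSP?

3

/ɫ/ is a lateral (sonority 6).
/θ/ is a voiceless fricative (sonority 3).
/s/ is a voiceless fricative (sonority 3).
/ʃ/ is a voiceless fricative (sonority 3).
/θ/ is a voiceless fricative (sonority 3).
/ɫ/→/θ/: 6→3 (falls) — ok.
/θ/→/s/: 3→3 (plateau) — violation.
/s/→/ʃ/: 3→3 (plateau) — violation.
/ʃ/→/θ/: 3→3 (plateau) — violation.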